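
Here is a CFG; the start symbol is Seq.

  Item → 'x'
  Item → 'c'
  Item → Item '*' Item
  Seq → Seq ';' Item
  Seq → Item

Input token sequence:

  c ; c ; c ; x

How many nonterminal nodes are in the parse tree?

[Seq [Seq [Seq [Seq [Item c]] ; [Item c]] ; [Item c]] ; [Item x]]

8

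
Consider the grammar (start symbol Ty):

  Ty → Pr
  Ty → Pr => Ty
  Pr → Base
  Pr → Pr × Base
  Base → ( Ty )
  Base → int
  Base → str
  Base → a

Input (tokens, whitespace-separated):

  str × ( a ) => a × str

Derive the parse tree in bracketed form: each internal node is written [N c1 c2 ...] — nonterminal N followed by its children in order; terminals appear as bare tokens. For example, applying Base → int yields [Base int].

Ty
Pr => Ty
Pr × Base => Ty
Base × Base => Ty
str × Base => Ty
str × ( Ty ) => Ty
str × ( Pr ) => Ty
str × ( Base ) => Ty
str × ( a ) => Ty
str × ( a ) => Pr
str × ( a ) => Pr × Base
str × ( a ) => Base × Base
str × ( a ) => a × Base
str × ( a ) => a × str

[Ty [Pr [Pr [Base str]] × [Base ( [Ty [Pr [Base a]]] )]] => [Ty [Pr [Pr [Base a]] × [Base str]]]]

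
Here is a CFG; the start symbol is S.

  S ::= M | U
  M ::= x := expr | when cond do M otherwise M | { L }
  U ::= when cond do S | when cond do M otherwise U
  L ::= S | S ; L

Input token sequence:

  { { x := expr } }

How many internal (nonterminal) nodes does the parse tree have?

[S [M { [L [S [M { [L [S [M x := expr]]] }]]] }]]

8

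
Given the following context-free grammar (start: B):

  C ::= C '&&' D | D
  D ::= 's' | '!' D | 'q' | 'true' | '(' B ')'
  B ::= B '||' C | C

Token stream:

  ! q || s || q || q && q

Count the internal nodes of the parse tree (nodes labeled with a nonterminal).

[B [B [B [B [C [D ! [D q]]]] || [C [D s]]] || [C [D q]]] || [C [C [D q]] && [D q]]]

15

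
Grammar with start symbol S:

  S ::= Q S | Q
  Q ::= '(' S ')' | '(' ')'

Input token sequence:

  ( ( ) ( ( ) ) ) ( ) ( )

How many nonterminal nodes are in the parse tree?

12

[S [Q ( [S [Q ( )] [S [Q ( [S [Q ( )]] )]]] )] [S [Q ( )] [S [Q ( )]]]]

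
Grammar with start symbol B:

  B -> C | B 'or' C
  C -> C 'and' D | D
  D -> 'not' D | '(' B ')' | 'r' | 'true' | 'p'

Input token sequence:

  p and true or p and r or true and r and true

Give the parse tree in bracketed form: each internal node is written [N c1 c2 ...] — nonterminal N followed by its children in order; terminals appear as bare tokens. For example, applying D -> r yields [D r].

B
B or C
B or C or C
C or C or C
C and D or C or C
D and D or C or C
p and D or C or C
p and true or C or C
p and true or C and D or C
p and true or D and D or C
p and true or p and D or C
p and true or p and r or C
p and true or p and r or C and D
p and true or p and r or C and D and D
p and true or p and r or D and D and D
p and true or p and r or true and D and D
p and true or p and r or true and r and D
p and true or p and r or true and r and true

[B [B [B [C [C [D p]] and [D true]]] or [C [C [D p]] and [D r]]] or [C [C [C [D true]] and [D r]] and [D true]]]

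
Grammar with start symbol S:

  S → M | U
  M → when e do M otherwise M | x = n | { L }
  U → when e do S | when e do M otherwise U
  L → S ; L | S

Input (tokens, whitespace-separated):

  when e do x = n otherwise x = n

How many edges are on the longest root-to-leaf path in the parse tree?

[S [M when e do [M x = n] otherwise [M x = n]]]

3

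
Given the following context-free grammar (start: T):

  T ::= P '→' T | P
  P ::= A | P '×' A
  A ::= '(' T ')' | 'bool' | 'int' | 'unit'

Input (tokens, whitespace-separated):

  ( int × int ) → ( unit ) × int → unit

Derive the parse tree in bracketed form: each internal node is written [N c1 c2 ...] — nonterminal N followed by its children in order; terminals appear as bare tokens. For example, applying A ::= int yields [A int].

[T [P [A ( [T [P [P [A int]] × [A int]]] )]] → [T [P [P [A ( [T [P [A unit]]] )]] × [A int]] → [T [P [A unit]]]]]

T
P → T
A → T
( T ) → T
( P ) → T
( P × A ) → T
( A × A ) → T
( int × A ) → T
( int × int ) → T
( int × int ) → P → T
( int × int ) → P × A → T
( int × int ) → A × A → T
( int × int ) → ( T ) × A → T
( int × int ) → ( P ) × A → T
( int × int ) → ( A ) × A → T
( int × int ) → ( unit ) × A → T
( int × int ) → ( unit ) × int → T
( int × int ) → ( unit ) × int → P
( int × int ) → ( unit ) × int → A
( int × int ) → ( unit ) × int → unit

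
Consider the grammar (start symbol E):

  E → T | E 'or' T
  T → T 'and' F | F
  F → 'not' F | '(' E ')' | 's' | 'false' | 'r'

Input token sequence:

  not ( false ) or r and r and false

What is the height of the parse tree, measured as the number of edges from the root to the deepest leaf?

8

[E [E [T [F not [F ( [E [T [F false]]] )]]]] or [T [T [T [F r]] and [F r]] and [F false]]]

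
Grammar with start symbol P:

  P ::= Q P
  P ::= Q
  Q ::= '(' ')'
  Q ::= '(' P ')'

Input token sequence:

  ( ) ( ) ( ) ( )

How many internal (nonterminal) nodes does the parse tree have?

[P [Q ( )] [P [Q ( )] [P [Q ( )] [P [Q ( )]]]]]

8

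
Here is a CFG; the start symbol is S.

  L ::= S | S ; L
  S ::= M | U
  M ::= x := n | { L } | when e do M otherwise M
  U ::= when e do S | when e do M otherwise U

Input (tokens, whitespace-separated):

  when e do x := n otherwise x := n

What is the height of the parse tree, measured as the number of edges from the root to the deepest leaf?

3

[S [M when e do [M x := n] otherwise [M x := n]]]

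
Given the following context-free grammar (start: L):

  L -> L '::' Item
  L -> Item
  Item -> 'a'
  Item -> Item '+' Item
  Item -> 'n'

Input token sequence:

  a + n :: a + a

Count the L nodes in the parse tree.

2

[L [L [Item [Item a] + [Item n]]] :: [Item [Item a] + [Item a]]]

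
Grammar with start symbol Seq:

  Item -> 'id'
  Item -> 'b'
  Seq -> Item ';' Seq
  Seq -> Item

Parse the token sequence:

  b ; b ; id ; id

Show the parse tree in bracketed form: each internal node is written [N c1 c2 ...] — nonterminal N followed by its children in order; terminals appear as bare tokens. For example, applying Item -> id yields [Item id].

Seq
Item ; Seq
b ; Seq
b ; Item ; Seq
b ; b ; Seq
b ; b ; Item ; Seq
b ; b ; id ; Seq
b ; b ; id ; Item
b ; b ; id ; id

[Seq [Item b] ; [Seq [Item b] ; [Seq [Item id] ; [Seq [Item id]]]]]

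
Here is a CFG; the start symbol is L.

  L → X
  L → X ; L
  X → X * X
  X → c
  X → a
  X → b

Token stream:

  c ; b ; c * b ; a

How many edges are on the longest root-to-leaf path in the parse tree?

[L [X c] ; [L [X b] ; [L [X [X c] * [X b]] ; [L [X a]]]]]

5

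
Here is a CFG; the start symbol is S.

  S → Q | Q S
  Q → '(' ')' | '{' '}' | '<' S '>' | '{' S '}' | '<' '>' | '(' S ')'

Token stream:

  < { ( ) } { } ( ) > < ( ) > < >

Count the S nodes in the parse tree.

8

[S [Q < [S [Q { [S [Q ( )]] }] [S [Q { }] [S [Q ( )]]]] >] [S [Q < [S [Q ( )]] >] [S [Q < >]]]]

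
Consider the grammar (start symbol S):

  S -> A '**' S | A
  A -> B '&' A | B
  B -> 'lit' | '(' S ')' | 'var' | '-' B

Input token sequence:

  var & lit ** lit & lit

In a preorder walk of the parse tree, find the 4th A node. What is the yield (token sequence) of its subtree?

lit

[S [A [B var] & [A [B lit]]] ** [S [A [B lit] & [A [B lit]]]]]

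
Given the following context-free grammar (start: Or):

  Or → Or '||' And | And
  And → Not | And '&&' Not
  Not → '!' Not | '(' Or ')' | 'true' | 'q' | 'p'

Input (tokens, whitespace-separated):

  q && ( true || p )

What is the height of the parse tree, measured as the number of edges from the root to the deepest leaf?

[Or [And [And [Not q]] && [Not ( [Or [Or [And [Not true]]] || [And [Not p]]] )]]]

7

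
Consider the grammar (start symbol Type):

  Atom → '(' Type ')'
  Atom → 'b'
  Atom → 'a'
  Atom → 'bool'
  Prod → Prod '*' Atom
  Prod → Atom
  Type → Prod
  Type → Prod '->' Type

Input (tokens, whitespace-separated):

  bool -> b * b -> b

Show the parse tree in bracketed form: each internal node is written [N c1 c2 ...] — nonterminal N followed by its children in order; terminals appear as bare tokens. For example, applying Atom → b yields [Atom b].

[Type [Prod [Atom bool]] -> [Type [Prod [Prod [Atom b]] * [Atom b]] -> [Type [Prod [Atom b]]]]]

Type
Prod -> Type
Atom -> Type
bool -> Type
bool -> Prod -> Type
bool -> Prod * Atom -> Type
bool -> Atom * Atom -> Type
bool -> b * Atom -> Type
bool -> b * b -> Type
bool -> b * b -> Prod
bool -> b * b -> Atom
bool -> b * b -> b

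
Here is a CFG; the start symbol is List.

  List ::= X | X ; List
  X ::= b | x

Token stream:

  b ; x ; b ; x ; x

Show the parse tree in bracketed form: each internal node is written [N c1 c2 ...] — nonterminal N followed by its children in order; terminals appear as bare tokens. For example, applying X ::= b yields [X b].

[List [X b] ; [List [X x] ; [List [X b] ; [List [X x] ; [List [X x]]]]]]

List
X ; List
b ; List
b ; X ; List
b ; x ; List
b ; x ; X ; List
b ; x ; b ; List
b ; x ; b ; X ; List
b ; x ; b ; x ; List
b ; x ; b ; x ; X
b ; x ; b ; x ; x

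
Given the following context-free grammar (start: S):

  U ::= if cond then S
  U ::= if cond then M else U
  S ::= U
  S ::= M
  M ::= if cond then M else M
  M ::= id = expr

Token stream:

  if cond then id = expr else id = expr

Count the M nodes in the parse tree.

[S [M if cond then [M id = expr] else [M id = expr]]]

3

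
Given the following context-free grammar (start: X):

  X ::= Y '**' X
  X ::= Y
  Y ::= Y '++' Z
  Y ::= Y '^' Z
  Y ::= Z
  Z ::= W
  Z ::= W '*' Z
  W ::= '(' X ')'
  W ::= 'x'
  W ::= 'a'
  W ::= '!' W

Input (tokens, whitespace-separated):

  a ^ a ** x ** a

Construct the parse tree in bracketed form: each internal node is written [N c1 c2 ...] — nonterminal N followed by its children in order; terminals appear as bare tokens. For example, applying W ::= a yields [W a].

[X [Y [Y [Z [W a]]] ^ [Z [W a]]] ** [X [Y [Z [W x]]] ** [X [Y [Z [W a]]]]]]

X
Y ** X
Y ^ Z ** X
Z ^ Z ** X
W ^ Z ** X
a ^ Z ** X
a ^ W ** X
a ^ a ** X
a ^ a ** Y ** X
a ^ a ** Z ** X
a ^ a ** W ** X
a ^ a ** x ** X
a ^ a ** x ** Y
a ^ a ** x ** Z
a ^ a ** x ** W
a ^ a ** x ** a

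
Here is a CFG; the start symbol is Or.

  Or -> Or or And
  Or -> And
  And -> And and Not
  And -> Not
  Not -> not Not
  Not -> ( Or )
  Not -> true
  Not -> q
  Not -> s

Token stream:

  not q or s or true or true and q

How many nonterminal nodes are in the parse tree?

15

[Or [Or [Or [Or [And [Not not [Not q]]]] or [And [Not s]]] or [And [Not true]]] or [And [And [Not true]] and [Not q]]]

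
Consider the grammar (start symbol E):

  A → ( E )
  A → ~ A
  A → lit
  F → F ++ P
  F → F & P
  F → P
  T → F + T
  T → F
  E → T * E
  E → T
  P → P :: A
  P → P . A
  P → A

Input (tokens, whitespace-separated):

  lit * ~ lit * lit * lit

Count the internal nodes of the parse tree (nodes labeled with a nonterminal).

[E [T [F [P [A lit]]]] * [E [T [F [P [A ~ [A lit]]]]] * [E [T [F [P [A lit]]]] * [E [T [F [P [A lit]]]]]]]]

21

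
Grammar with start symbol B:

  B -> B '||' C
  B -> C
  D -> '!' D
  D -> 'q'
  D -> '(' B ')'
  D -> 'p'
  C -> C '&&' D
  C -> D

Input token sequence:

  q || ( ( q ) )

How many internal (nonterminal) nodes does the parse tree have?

[B [B [C [D q]]] || [C [D ( [B [C [D ( [B [C [D q]]] )]]] )]]]

12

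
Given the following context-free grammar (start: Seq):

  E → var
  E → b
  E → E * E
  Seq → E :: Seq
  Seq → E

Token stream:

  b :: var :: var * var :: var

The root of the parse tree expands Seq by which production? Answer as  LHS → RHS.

Seq → E :: Seq

[Seq [E b] :: [Seq [E var] :: [Seq [E [E var] * [E var]] :: [Seq [E var]]]]]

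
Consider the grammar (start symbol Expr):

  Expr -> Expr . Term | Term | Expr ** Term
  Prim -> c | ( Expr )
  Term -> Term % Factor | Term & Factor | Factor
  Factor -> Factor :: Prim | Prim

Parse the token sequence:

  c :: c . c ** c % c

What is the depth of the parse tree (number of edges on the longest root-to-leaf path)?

[Expr [Expr [Expr [Term [Factor [Factor [Prim c]] :: [Prim c]]]] . [Term [Factor [Prim c]]]] ** [Term [Term [Factor [Prim c]]] % [Factor [Prim c]]]]

7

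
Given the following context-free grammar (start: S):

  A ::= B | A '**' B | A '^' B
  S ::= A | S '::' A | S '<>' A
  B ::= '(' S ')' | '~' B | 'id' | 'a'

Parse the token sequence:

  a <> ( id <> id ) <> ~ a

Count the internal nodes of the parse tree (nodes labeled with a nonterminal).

16

[S [S [S [A [B a]]] <> [A [B ( [S [S [A [B id]]] <> [A [B id]]] )]]] <> [A [B ~ [B a]]]]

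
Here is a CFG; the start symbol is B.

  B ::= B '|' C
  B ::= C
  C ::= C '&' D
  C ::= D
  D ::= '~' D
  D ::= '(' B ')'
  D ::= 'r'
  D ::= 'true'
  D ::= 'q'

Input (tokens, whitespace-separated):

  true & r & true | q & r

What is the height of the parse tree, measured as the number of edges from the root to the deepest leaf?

6

[B [B [C [C [C [D true]] & [D r]] & [D true]]] | [C [C [D q]] & [D r]]]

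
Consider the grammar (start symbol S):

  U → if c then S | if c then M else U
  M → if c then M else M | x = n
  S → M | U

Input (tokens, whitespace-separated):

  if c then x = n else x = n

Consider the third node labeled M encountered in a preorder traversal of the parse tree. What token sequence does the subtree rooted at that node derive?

[S [M if c then [M x = n] else [M x = n]]]

x = n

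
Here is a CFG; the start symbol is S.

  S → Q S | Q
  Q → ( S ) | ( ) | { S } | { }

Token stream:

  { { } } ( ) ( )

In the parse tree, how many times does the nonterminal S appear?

[S [Q { [S [Q { }]] }] [S [Q ( )] [S [Q ( )]]]]

4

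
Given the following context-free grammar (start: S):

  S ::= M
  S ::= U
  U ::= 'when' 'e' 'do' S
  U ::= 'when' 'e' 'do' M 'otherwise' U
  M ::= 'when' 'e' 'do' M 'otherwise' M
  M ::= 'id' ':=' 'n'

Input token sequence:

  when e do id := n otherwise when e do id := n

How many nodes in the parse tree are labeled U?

[S [U when e do [M id := n] otherwise [U when e do [S [M id := n]]]]]

2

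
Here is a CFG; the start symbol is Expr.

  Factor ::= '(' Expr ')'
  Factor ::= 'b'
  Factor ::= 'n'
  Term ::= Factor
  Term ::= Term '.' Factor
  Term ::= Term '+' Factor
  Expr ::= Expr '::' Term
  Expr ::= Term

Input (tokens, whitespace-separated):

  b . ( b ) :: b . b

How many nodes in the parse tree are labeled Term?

5

[Expr [Expr [Term [Term [Factor b]] . [Factor ( [Expr [Term [Factor b]]] )]]] :: [Term [Term [Factor b]] . [Factor b]]]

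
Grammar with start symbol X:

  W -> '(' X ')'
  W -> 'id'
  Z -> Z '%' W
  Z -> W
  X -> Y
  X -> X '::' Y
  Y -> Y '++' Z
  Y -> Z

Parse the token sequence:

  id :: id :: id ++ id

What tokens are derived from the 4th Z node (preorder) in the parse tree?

id

[X [X [X [Y [Z [W id]]]] :: [Y [Z [W id]]]] :: [Y [Y [Z [W id]]] ++ [Z [W id]]]]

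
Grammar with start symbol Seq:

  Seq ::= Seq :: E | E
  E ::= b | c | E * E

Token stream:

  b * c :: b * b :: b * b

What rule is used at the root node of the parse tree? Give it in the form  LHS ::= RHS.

Seq ::= Seq :: E

[Seq [Seq [Seq [E [E b] * [E c]]] :: [E [E b] * [E b]]] :: [E [E b] * [E b]]]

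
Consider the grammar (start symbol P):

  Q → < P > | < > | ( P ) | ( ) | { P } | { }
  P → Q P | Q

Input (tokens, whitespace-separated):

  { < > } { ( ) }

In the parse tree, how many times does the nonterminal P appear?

4

[P [Q { [P [Q < >]] }] [P [Q { [P [Q ( )]] }]]]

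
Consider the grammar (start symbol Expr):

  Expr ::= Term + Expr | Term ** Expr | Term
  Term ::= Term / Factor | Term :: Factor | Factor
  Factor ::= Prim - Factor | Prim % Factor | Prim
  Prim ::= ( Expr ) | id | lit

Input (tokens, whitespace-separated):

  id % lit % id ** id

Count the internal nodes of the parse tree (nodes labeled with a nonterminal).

[Expr [Term [Factor [Prim id] % [Factor [Prim lit] % [Factor [Prim id]]]]] ** [Expr [Term [Factor [Prim id]]]]]

12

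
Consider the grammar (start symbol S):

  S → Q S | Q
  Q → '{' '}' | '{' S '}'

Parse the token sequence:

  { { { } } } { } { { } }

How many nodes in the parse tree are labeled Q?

[S [Q { [S [Q { [S [Q { }]] }]] }] [S [Q { }] [S [Q { [S [Q { }]] }]]]]

6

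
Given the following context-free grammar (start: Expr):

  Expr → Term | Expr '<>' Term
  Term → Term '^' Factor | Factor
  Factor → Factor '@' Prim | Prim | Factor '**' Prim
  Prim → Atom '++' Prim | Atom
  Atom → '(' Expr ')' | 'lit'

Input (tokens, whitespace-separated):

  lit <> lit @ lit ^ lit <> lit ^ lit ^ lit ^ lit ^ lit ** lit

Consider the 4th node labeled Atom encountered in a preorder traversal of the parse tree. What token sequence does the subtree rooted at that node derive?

[Expr [Expr [Expr [Term [Factor [Prim [Atom lit]]]]] <> [Term [Term [Factor [Factor [Prim [Atom lit]]] @ [Prim [Atom lit]]]] ^ [Factor [Prim [Atom lit]]]]] <> [Term [Term [Term [Term [Term [Factor [Prim [Atom lit]]]] ^ [Factor [Prim [Atom lit]]]] ^ [Factor [Prim [Atom lit]]]] ^ [Factor [Prim [Atom lit]]]] ^ [Factor [Factor [Prim [Atom lit]]] ** [Prim [Atom lit]]]]]

lit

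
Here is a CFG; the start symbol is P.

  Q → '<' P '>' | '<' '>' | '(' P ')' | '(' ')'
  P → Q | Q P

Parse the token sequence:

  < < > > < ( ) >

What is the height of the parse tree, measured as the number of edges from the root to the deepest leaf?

5

[P [Q < [P [Q < >]] >] [P [Q < [P [Q ( )]] >]]]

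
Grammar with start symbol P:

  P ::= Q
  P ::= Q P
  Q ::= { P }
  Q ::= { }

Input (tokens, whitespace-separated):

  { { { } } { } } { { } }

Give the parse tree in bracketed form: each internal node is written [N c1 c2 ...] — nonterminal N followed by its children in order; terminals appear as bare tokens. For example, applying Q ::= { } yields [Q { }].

[P [Q { [P [Q { [P [Q { }]] }] [P [Q { }]]] }] [P [Q { [P [Q { }]] }]]]

P
Q P
{ P } P
{ Q P } P
{ { P } P } P
{ { Q } P } P
{ { { } } P } P
{ { { } } Q } P
{ { { } } { } } P
{ { { } } { } } Q
{ { { } } { } } { P }
{ { { } } { } } { Q }
{ { { } } { } } { { } }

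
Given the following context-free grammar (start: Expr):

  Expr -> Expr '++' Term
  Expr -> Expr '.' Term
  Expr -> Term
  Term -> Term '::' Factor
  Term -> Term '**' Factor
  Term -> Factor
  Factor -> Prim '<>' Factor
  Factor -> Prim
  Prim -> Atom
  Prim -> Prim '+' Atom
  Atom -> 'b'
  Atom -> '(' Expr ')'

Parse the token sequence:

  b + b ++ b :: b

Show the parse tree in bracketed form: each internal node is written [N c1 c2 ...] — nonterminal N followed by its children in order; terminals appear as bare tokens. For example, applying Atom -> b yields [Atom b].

[Expr [Expr [Term [Factor [Prim [Prim [Atom b]] + [Atom b]]]]] ++ [Term [Term [Factor [Prim [Atom b]]]] :: [Factor [Prim [Atom b]]]]]

Expr
Expr ++ Term
Term ++ Term
Factor ++ Term
Prim ++ Term
Prim + Atom ++ Term
Atom + Atom ++ Term
b + Atom ++ Term
b + b ++ Term
b + b ++ Term :: Factor
b + b ++ Factor :: Factor
b + b ++ Prim :: Factor
b + b ++ Atom :: Factor
b + b ++ b :: Factor
b + b ++ b :: Prim
b + b ++ b :: Atom
b + b ++ b :: b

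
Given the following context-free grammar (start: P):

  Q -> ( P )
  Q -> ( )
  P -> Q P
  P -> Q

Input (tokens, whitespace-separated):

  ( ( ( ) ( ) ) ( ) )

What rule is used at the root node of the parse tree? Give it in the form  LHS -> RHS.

P -> Q

[P [Q ( [P [Q ( [P [Q ( )] [P [Q ( )]]] )] [P [Q ( )]]] )]]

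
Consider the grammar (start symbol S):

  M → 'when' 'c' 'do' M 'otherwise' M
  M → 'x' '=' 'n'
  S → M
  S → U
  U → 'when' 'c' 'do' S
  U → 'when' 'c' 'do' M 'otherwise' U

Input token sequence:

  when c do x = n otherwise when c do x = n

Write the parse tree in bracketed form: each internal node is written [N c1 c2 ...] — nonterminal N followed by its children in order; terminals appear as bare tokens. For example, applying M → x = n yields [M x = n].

[S [U when c do [M x = n] otherwise [U when c do [S [M x = n]]]]]

S
U
when c do M otherwise U
when c do x = n otherwise U
when c do x = n otherwise when c do S
when c do x = n otherwise when c do M
when c do x = n otherwise when c do x = n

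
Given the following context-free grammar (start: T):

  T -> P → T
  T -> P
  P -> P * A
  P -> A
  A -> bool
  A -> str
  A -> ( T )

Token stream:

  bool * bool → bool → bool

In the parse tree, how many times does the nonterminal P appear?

4

[T [P [P [A bool]] * [A bool]] → [T [P [A bool]] → [T [P [A bool]]]]]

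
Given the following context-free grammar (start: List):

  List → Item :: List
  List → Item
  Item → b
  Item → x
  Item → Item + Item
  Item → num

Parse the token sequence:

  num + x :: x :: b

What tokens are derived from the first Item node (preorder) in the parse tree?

[List [Item [Item num] + [Item x]] :: [List [Item x] :: [List [Item b]]]]

num + x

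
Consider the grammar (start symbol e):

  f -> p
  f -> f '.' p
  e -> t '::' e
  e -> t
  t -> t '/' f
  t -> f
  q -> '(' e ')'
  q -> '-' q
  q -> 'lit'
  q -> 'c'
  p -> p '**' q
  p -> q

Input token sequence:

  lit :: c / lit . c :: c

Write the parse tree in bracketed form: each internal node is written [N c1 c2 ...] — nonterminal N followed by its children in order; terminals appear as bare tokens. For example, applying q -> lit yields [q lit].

[e [t [f [p [q lit]]]] :: [e [t [t [f [p [q c]]]] / [f [f [p [q lit]]] . [p [q c]]]] :: [e [t [f [p [q c]]]]]]]

e
t :: e
f :: e
p :: e
q :: e
lit :: e
lit :: t :: e
lit :: t / f :: e
lit :: f / f :: e
lit :: p / f :: e
lit :: q / f :: e
lit :: c / f :: e
lit :: c / f . p :: e
lit :: c / p . p :: e
lit :: c / q . p :: e
lit :: c / lit . p :: e
lit :: c / lit . q :: e
lit :: c / lit . c :: e
lit :: c / lit . c :: t
lit :: c / lit . c :: f
lit :: c / lit . c :: p
lit :: c / lit . c :: q
lit :: c / lit . c :: c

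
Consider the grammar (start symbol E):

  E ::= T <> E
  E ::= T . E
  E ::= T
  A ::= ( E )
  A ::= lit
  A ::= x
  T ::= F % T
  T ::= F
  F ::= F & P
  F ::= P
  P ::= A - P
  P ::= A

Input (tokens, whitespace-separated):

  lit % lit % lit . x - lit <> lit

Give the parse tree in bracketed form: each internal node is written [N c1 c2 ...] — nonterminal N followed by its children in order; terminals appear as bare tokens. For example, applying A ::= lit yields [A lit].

[E [T [F [P [A lit]]] % [T [F [P [A lit]]] % [T [F [P [A lit]]]]]] . [E [T [F [P [A x] - [P [A lit]]]]] <> [E [T [F [P [A lit]]]]]]]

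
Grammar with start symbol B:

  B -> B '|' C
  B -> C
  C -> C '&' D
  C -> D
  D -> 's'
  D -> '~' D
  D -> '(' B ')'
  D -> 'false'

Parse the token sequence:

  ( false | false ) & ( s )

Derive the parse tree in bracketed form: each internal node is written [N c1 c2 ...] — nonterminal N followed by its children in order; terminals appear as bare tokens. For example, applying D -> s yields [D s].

[B [C [C [D ( [B [B [C [D false]]] | [C [D false]]] )]] & [D ( [B [C [D s]]] )]]]

B
C
C & D
D & D
( B ) & D
( B | C ) & D
( C | C ) & D
( D | C ) & D
( false | C ) & D
( false | D ) & D
( false | false ) & D
( false | false ) & ( B )
( false | false ) & ( C )
( false | false ) & ( D )
( false | false ) & ( s )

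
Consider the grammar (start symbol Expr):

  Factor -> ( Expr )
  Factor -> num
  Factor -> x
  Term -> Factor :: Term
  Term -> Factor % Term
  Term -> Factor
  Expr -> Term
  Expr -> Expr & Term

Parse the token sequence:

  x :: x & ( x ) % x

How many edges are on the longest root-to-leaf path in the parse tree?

6

[Expr [Expr [Term [Factor x] :: [Term [Factor x]]]] & [Term [Factor ( [Expr [Term [Factor x]]] )] % [Term [Factor x]]]]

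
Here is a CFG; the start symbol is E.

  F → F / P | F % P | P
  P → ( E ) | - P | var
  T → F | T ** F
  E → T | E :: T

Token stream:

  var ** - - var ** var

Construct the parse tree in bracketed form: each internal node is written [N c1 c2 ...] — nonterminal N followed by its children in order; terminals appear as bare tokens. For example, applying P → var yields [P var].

[E [T [T [T [F [P var]]] ** [F [P - [P - [P var]]]]] ** [F [P var]]]]

E
T
T ** F
T ** F ** F
F ** F ** F
P ** F ** F
var ** F ** F
var ** P ** F
var ** - P ** F
var ** - - P ** F
var ** - - var ** F
var ** - - var ** P
var ** - - var ** var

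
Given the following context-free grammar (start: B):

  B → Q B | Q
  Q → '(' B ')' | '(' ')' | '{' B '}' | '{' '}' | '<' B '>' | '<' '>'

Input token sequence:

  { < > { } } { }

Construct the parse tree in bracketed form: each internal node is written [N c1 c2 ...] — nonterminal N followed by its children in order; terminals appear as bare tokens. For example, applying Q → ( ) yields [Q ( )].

[B [Q { [B [Q < >] [B [Q { }]]] }] [B [Q { }]]]

B
Q B
{ B } B
{ Q B } B
{ < > B } B
{ < > Q } B
{ < > { } } B
{ < > { } } Q
{ < > { } } { }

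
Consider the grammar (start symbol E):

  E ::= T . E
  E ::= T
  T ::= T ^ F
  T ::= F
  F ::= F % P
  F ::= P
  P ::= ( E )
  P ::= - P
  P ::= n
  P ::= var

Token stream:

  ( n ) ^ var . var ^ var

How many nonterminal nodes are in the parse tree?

[E [T [T [F [P ( [E [T [F [P n]]]] )]]] ^ [F [P var]]] . [E [T [T [F [P var]]] ^ [F [P var]]]]]

18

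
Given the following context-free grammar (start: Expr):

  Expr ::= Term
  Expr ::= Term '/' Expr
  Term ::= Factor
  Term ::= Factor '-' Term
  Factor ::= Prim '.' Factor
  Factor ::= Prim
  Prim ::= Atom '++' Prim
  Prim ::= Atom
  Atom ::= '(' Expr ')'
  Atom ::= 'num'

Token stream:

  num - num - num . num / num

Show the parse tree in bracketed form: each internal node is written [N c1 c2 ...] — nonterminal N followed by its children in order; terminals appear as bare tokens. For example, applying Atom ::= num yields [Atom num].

Expr
Term / Expr
Factor - Term / Expr
Prim - Term / Expr
Atom - Term / Expr
num - Term / Expr
num - Factor - Term / Expr
num - Prim - Term / Expr
num - Atom - Term / Expr
num - num - Term / Expr
num - num - Factor / Expr
num - num - Prim . Factor / Expr
num - num - Atom . Factor / Expr
num - num - num . Factor / Expr
num - num - num . Prim / Expr
num - num - num . Atom / Expr
num - num - num . num / Expr
num - num - num . num / Term
num - num - num . num / Factor
num - num - num . num / Prim
num - num - num . num / Atom
num - num - num . num / num

[Expr [Term [Factor [Prim [Atom num]]] - [Term [Factor [Prim [Atom num]]] - [Term [Factor [Prim [Atom num]] . [Factor [Prim [Atom num]]]]]]] / [Expr [Term [Factor [Prim [Atom num]]]]]]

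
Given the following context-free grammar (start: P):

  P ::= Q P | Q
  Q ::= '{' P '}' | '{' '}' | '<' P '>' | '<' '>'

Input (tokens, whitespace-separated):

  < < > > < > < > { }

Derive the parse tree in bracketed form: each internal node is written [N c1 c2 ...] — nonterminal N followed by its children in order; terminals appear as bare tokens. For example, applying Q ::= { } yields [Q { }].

[P [Q < [P [Q < >]] >] [P [Q < >] [P [Q < >] [P [Q { }]]]]]

P
Q P
< P > P
< Q > P
< < > > P
< < > > Q P
< < > > < > P
< < > > < > Q P
< < > > < > < > P
< < > > < > < > Q
< < > > < > < > { }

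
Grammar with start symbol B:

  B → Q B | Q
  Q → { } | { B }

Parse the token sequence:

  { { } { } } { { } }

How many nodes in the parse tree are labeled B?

5

[B [Q { [B [Q { }] [B [Q { }]]] }] [B [Q { [B [Q { }]] }]]]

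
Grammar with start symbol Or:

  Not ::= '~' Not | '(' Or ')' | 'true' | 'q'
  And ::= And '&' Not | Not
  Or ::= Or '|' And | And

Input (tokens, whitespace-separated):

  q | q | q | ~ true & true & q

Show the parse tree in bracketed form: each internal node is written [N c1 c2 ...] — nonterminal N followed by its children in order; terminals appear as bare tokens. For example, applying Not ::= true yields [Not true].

[Or [Or [Or [Or [And [Not q]]] | [And [Not q]]] | [And [Not q]]] | [And [And [And [Not ~ [Not true]]] & [Not true]] & [Not q]]]

Or
Or | And
Or | And | And
Or | And | And | And
And | And | And | And
Not | And | And | And
q | And | And | And
q | Not | And | And
q | q | And | And
q | q | Not | And
q | q | q | And
q | q | q | And & Not
q | q | q | And & Not & Not
q | q | q | Not & Not & Not
q | q | q | ~ Not & Not & Not
q | q | q | ~ true & Not & Not
q | q | q | ~ true & true & Not
q | q | q | ~ true & true & q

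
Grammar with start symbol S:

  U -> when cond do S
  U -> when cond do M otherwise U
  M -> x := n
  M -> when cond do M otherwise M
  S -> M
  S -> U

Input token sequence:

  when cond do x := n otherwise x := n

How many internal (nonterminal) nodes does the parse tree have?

[S [M when cond do [M x := n] otherwise [M x := n]]]

4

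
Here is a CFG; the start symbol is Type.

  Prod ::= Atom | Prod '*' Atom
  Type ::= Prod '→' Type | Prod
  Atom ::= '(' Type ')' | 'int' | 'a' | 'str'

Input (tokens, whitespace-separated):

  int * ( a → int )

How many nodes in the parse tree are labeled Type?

3

[Type [Prod [Prod [Atom int]] * [Atom ( [Type [Prod [Atom a]] → [Type [Prod [Atom int]]]] )]]]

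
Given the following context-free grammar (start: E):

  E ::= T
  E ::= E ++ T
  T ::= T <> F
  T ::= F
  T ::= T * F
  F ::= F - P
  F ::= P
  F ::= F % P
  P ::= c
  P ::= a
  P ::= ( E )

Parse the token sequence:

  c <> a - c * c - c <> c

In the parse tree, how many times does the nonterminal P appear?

6

[E [T [T [T [T [F [P c]]] <> [F [F [P a]] - [P c]]] * [F [F [P c]] - [P c]]] <> [F [P c]]]]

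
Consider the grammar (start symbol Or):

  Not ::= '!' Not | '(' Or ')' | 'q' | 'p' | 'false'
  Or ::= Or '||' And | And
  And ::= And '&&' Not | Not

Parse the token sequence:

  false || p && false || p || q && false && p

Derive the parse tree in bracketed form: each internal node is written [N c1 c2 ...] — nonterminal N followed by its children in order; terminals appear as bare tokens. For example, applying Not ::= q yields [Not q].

[Or [Or [Or [Or [And [Not false]]] || [And [And [Not p]] && [Not false]]] || [And [Not p]]] || [And [And [And [Not q]] && [Not false]] && [Not p]]]

Or
Or || And
Or || And || And
Or || And || And || And
And || And || And || And
Not || And || And || And
false || And || And || And
false || And && Not || And || And
false || Not && Not || And || And
false || p && Not || And || And
false || p && false || And || And
false || p && false || Not || And
false || p && false || p || And
false || p && false || p || And && Not
false || p && false || p || And && Not && Not
false || p && false || p || Not && Not && Not
false || p && false || p || q && Not && Not
false || p && false || p || q && false && Not
false || p && false || p || q && false && p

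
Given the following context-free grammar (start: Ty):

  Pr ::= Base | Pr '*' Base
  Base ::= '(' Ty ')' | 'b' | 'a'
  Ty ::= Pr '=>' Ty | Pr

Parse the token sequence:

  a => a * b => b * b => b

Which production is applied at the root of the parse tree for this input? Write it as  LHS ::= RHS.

[Ty [Pr [Base a]] => [Ty [Pr [Pr [Base a]] * [Base b]] => [Ty [Pr [Pr [Base b]] * [Base b]] => [Ty [Pr [Base b]]]]]]

Ty ::= Pr '=>' Ty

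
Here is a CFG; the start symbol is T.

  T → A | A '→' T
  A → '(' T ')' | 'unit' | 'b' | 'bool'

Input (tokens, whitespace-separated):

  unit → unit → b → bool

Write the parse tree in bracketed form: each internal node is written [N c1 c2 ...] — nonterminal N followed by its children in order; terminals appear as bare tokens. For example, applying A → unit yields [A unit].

T
A → T
unit → T
unit → A → T
unit → unit → T
unit → unit → A → T
unit → unit → b → T
unit → unit → b → A
unit → unit → b → bool

[T [A unit] → [T [A unit] → [T [A b] → [T [A bool]]]]]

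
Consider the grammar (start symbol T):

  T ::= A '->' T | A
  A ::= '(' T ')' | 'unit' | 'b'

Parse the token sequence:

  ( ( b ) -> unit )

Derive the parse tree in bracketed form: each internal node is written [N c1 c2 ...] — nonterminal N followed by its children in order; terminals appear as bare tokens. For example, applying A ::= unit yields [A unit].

[T [A ( [T [A ( [T [A b]] )] -> [T [A unit]]] )]]

T
A
( T )
( A -> T )
( ( T ) -> T )
( ( A ) -> T )
( ( b ) -> T )
( ( b ) -> A )
( ( b ) -> unit )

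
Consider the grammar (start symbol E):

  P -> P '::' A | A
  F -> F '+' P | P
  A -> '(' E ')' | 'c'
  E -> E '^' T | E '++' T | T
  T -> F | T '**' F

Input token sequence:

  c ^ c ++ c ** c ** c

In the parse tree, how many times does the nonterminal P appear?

[E [E [E [T [F [P [A c]]]]] ^ [T [F [P [A c]]]]] ++ [T [T [T [F [P [A c]]]] ** [F [P [A c]]]] ** [F [P [A c]]]]]

5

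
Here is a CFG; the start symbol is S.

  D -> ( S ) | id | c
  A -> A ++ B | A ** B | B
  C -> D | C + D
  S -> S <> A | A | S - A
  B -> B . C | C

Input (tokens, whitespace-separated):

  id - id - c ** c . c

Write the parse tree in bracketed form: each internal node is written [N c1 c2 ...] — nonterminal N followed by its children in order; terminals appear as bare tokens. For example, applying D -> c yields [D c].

S
S - A
S - A - A
A - A - A
B - A - A
C - A - A
D - A - A
id - A - A
id - B - A
id - C - A
id - D - A
id - id - A
id - id - A ** B
id - id - B ** B
id - id - C ** B
id - id - D ** B
id - id - c ** B
id - id - c ** B . C
id - id - c ** C . C
id - id - c ** D . C
id - id - c ** c . C
id - id - c ** c . D
id - id - c ** c . c

[S [S [S [A [B [C [D id]]]]] - [A [B [C [D id]]]]] - [A [A [B [C [D c]]]] ** [B [B [C [D c]]] . [C [D c]]]]]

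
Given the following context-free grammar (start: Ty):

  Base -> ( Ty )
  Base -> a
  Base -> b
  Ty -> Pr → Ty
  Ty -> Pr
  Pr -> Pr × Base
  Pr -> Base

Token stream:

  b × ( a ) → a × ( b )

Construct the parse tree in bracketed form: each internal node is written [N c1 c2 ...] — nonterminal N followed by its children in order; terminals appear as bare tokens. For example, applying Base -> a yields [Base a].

[Ty [Pr [Pr [Base b]] × [Base ( [Ty [Pr [Base a]]] )]] → [Ty [Pr [Pr [Base a]] × [Base ( [Ty [Pr [Base b]]] )]]]]

Ty
Pr → Ty
Pr × Base → Ty
Base × Base → Ty
b × Base → Ty
b × ( Ty ) → Ty
b × ( Pr ) → Ty
b × ( Base ) → Ty
b × ( a ) → Ty
b × ( a ) → Pr
b × ( a ) → Pr × Base
b × ( a ) → Base × Base
b × ( a ) → a × Base
b × ( a ) → a × ( Ty )
b × ( a ) → a × ( Pr )
b × ( a ) → a × ( Base )
b × ( a ) → a × ( b )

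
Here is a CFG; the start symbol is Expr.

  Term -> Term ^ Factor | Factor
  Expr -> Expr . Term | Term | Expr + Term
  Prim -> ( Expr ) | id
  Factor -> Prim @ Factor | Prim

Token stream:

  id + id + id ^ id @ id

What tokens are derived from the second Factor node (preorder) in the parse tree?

id

[Expr [Expr [Expr [Term [Factor [Prim id]]]] + [Term [Factor [Prim id]]]] + [Term [Term [Factor [Prim id]]] ^ [Factor [Prim id] @ [Factor [Prim id]]]]]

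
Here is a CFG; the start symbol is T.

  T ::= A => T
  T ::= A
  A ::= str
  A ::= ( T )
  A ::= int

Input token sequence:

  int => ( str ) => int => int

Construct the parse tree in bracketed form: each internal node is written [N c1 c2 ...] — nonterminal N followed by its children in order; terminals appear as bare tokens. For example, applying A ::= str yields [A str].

[T [A int] => [T [A ( [T [A str]] )] => [T [A int] => [T [A int]]]]]

T
A => T
int => T
int => A => T
int => ( T ) => T
int => ( A ) => T
int => ( str ) => T
int => ( str ) => A => T
int => ( str ) => int => T
int => ( str ) => int => A
int => ( str ) => int => int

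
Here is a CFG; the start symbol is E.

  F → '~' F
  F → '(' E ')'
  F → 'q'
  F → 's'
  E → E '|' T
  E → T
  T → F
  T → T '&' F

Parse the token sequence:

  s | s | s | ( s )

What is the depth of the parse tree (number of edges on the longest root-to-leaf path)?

[E [E [E [E [T [F s]]] | [T [F s]]] | [T [F s]]] | [T [F ( [E [T [F s]]] )]]]

6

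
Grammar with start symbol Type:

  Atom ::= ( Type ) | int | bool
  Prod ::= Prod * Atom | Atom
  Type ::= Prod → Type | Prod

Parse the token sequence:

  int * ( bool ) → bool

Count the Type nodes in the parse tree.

3

[Type [Prod [Prod [Atom int]] * [Atom ( [Type [Prod [Atom bool]]] )]] → [Type [Prod [Atom bool]]]]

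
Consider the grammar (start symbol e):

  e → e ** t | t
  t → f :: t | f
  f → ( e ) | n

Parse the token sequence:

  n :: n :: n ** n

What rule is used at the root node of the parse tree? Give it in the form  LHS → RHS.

[e [e [t [f n] :: [t [f n] :: [t [f n]]]]] ** [t [f n]]]

e → e ** t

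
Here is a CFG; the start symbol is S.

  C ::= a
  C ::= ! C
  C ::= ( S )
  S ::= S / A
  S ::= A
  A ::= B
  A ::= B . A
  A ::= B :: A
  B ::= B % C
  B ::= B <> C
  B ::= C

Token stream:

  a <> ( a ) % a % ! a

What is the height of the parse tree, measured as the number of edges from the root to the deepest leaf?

10

[S [A [B [B [B [B [C a]] <> [C ( [S [A [B [C a]]]] )]] % [C a]] % [C ! [C a]]]]]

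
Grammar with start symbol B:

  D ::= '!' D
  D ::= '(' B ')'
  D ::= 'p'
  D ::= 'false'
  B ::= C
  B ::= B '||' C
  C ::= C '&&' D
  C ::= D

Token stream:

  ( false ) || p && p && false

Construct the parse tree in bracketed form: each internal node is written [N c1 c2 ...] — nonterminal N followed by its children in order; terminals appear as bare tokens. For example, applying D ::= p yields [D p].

B
B || C
C || C
D || C
( B ) || C
( C ) || C
( D ) || C
( false ) || C
( false ) || C && D
( false ) || C && D && D
( false ) || D && D && D
( false ) || p && D && D
( false ) || p && p && D
( false ) || p && p && false

[B [B [C [D ( [B [C [D false]]] )]]] || [C [C [C [D p]] && [D p]] && [D false]]]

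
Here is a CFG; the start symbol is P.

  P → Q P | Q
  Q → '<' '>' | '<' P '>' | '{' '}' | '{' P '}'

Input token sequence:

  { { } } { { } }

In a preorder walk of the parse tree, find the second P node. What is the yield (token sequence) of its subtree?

[P [Q { [P [Q { }]] }] [P [Q { [P [Q { }]] }]]]

{ }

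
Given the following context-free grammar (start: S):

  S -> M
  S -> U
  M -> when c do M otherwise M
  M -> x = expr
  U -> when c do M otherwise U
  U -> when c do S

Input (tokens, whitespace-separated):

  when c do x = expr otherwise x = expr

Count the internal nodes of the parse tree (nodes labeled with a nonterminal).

[S [M when c do [M x = expr] otherwise [M x = expr]]]

4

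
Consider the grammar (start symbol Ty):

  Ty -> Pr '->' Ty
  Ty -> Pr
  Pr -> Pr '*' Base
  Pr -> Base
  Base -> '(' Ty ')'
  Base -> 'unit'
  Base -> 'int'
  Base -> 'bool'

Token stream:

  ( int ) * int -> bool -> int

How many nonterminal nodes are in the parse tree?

[Ty [Pr [Pr [Base ( [Ty [Pr [Base int]]] )]] * [Base int]] -> [Ty [Pr [Base bool]] -> [Ty [Pr [Base int]]]]]

14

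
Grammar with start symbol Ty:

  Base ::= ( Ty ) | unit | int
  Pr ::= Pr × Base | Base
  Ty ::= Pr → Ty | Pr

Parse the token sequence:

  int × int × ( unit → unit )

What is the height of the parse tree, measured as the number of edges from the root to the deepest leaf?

7

[Ty [Pr [Pr [Pr [Base int]] × [Base int]] × [Base ( [Ty [Pr [Base unit]] → [Ty [Pr [Base unit]]]] )]]]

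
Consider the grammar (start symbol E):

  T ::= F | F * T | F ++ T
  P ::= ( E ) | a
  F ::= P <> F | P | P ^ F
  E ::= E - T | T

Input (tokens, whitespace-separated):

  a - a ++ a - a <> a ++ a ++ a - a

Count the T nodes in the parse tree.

7

[E [E [E [E [T [F [P a]]]] - [T [F [P a]] ++ [T [F [P a]]]]] - [T [F [P a] <> [F [P a]]] ++ [T [F [P a]] ++ [T [F [P a]]]]]] - [T [F [P a]]]]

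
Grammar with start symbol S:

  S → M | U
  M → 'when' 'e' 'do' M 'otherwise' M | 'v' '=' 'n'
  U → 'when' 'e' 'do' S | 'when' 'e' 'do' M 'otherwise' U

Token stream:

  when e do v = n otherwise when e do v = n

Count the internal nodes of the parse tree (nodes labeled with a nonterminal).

[S [U when e do [M v = n] otherwise [U when e do [S [M v = n]]]]]

6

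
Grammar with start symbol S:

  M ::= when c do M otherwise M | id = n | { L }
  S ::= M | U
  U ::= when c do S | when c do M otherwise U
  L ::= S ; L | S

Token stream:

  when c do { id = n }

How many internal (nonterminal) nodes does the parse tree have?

[S [U when c do [S [M { [L [S [M id = n]]] }]]]]

7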